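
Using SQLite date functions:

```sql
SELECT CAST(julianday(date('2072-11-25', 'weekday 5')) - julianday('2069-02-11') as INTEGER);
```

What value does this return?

`weekday 5` advances to the next Friday; 2072-11-25 is already a Friday, so it stays at 2072-11-25.
17 days remain in February 2069 after the 11th (28 − 11).
Full months from March 2069 through October 2072 contribute their day counts.
Then 25 days into November 2072.
Total: 17 + 31 + 30 + 31 + 30 + 31 + 31 + 30 + 31 + 30 + 31 + 31 + 28 + 31 + 30 + 31 + 30 + 31 + 31 + 30 + 31 + 30 + 31 + 31 + 28 + 31 + 30 + 31 + 30 + 31 + 31 + 30 + 31 + 30 + 31 + 31 + 29 + 31 + 30 + 31 + 30 + 31 + 31 + 30 + 31 + 25 = 1383.

1383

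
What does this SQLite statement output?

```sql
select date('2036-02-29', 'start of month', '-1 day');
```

2036-01-31

`start of month` rewinds 2036-02-29 to 2036-02-01.
Going back 1 day from 2036-02-01 reaches 2036-01-31 (last day of January, 31 days).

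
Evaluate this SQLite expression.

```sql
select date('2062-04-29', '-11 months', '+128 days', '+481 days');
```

2063-01-28

Adding -11 months to 2062-04-29 gives 2061-05-29.
Applying '+128 days' to 2061-05-29: counting 128 days forward gives 2061-10-04.
Applying '+481 days' to 2061-10-04: counting 481 days forward gives 2063-01-28.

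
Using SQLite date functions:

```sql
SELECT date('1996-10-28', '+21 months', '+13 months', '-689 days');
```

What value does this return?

1997-10-08

Adding +21 months to 1996-10-28 gives 1998-07-28.
Adding +13 months to 1998-07-28 gives 1999-08-28.
Applying '-689 days' to 1999-08-28: counting 689 days back gives 1997-10-08.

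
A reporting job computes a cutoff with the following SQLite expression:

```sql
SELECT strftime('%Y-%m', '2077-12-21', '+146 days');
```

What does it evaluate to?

2078-05

First apply '+146 days': 2077-12-21 → 2078-05-16.
`%Y-%m` extracts the year-month: 2078-05.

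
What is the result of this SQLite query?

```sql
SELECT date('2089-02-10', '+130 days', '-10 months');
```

Applying '+130 days' to 2089-02-10: counting 130 days forward gives 2089-06-20.
Adding -10 months to 2089-06-20 gives 2088-08-20.

2088-08-20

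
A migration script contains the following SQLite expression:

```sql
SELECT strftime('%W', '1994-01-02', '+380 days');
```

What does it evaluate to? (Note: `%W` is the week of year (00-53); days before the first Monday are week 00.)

First apply '+380 days': 1994-01-02 → 1995-01-17.
1995-01-17 is a Tuesday. SQLite's %W counts Mondays since the year started; the result is 03.

03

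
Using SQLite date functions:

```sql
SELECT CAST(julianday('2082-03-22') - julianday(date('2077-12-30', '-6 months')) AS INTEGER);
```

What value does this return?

Adding -6 months to 2077-12-30 gives 2077-06-30.
0 days remain in June 2077 after the 30th (30 − 30).
Full months from July 2077 through February 2082 contribute their day counts.
Then 22 days into March 2082.
Total: 0 + 31 + 31 + 30 + 31 + 30 + 31 + 31 + 28 + 31 + 30 + 31 + 30 + 31 + 31 + 30 + 31 + 30 + 31 + 31 + 28 + 31 + 30 + 31 + 30 + 31 + 31 + 30 + 31 + 30 + 31 + 31 + 29 + 31 + 30 + 31 + 30 + 31 + 31 + 30 + 31 + 30 + 31 + 31 + 28 + 31 + 30 + 31 + 30 + 31 + 31 + 30 + 31 + 30 + 31 + 31 + 28 + 22 = 1726.

1726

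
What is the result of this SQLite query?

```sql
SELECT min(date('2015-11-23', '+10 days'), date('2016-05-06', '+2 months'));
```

2015-12-03

date('2015-11-23', '+10 days') → 2015-12-03.
date('2016-05-06', '+2 months') → 2016-07-06.
Earlier of the two is 2015-12-03.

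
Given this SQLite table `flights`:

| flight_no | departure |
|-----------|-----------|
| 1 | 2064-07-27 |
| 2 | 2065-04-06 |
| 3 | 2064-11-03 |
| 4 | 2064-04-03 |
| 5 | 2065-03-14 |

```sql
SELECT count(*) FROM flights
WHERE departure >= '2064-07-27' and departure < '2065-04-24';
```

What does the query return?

4

Rows in [2064-07-27, 2065-04-24): 2064-07-27, 2065-04-06, 2064-11-03, 2065-03-14 → 4 rows.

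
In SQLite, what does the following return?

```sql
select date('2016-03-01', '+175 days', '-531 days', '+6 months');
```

Applying '+175 days' to 2016-03-01: counting 175 days forward gives 2016-08-23.
Applying '-531 days' to 2016-08-23: counting 531 days back gives 2015-03-11.
Adding +6 months to 2015-03-11 gives 2015-09-11.

2015-09-11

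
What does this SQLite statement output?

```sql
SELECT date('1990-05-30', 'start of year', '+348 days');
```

1990-12-15

`start of year` rewinds 1990-05-30 to 1990-01-01.
Applying '+348 days' to 1990-01-01: counting 348 days forward gives 1990-12-15.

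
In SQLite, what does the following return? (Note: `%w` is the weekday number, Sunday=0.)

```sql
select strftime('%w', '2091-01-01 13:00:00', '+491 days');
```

First apply '+491 days': 2091-01-01 13:00:00 → 2092-05-06 13:00:00.
2092-05-06 is a Tuesday; with Sunday=0 that is 2.

2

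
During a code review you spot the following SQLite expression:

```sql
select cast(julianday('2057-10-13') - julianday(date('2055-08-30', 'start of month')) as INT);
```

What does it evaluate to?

`start of month` rewinds 2055-08-30 to 2055-08-01.
30 days remain in August 2055 after the 1st (31 − 1).
Full months from September 2055 through September 2057 contribute their day counts.
Then 13 days into October 2057.
Total: 30 + 30 + 31 + 30 + 31 + 31 + 29 + 31 + 30 + 31 + 30 + 31 + 31 + 30 + 31 + 30 + 31 + 31 + 28 + 31 + 30 + 31 + 30 + 31 + 31 + 30 + 13 = 804.

804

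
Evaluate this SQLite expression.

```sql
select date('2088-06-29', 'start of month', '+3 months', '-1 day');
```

2088-08-31

`start of month` rewinds 2088-06-29 to 2088-06-01.
Adding +3 months to 2088-06-01 gives 2088-09-01.
Going back 1 day from 2088-09-01 reaches 2088-08-31 (last day of August, 31 days).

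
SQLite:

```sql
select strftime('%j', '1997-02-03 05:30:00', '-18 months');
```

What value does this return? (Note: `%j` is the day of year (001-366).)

215

First apply '-18 months': 1997-02-03 05:30:00 → 1995-08-03 05:30:00.
Day-of-year for 1995-08-03: days since 1995-01-01 inclusive = 215, zero-padded to 215.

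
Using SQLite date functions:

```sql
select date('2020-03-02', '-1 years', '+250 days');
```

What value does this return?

2019-11-07

Adding -1 year to 2020-03-02 gives 2019-03-02.
Applying '+250 days' to 2019-03-02: counting 250 days forward gives 2019-11-07.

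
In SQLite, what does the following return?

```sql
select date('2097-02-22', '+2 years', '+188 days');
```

2099-08-29

Adding +2 years to 2097-02-22 gives 2099-02-22.
Applying '+188 days' to 2099-02-22: counting 188 days forward gives 2099-08-29.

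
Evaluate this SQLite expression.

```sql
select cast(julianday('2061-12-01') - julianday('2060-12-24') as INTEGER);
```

342

7 days remain in December 2060 after the 24th (31 − 24).
Full months from January 2061 through November 2061 contribute their day counts.
Then 1 day into December 2061.
Total: 7 + 31 + 28 + 31 + 30 + 31 + 30 + 31 + 31 + 30 + 31 + 30 + 1 = 342.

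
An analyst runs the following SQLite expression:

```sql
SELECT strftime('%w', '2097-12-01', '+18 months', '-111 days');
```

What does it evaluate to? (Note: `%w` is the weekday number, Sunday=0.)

First apply '+18 months', '-111 days': 2097-12-01 → 2099-02-10.
2099-02-10 is a Tuesday; with Sunday=0 that is 2.

2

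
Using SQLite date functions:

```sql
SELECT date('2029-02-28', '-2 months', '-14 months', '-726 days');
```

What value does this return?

Adding -2 months to 2029-02-28 gives 2028-12-28.
Adding -14 months to 2028-12-28 gives 2027-10-28.
Applying '-726 days' to 2027-10-28: counting 726 days back gives 2025-11-01.

2025-11-01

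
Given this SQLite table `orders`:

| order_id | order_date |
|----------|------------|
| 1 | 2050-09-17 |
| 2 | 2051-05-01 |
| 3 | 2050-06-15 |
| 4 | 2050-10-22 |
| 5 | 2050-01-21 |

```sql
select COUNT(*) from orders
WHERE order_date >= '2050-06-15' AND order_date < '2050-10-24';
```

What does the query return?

3

Rows in [2050-06-15, 2050-10-24): 2050-09-17, 2050-06-15, 2050-10-22 → 3 rows.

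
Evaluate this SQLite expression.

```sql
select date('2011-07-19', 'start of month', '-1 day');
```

`start of month` rewinds 2011-07-19 to 2011-07-01.
Going back 1 day from 2011-07-01 reaches 2011-06-30 (last day of June, 30 days).

2011-06-30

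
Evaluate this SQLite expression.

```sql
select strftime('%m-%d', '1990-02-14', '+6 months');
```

08-14

First apply '+6 months': 1990-02-14 → 1990-08-14.
`%m-%d` extracts the month-day: 08-14.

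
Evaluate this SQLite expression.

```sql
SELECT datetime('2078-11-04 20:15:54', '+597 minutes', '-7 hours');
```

2078-11-04 23:12:54

597 minutes = 9h 57m; +597 minutes from 2078-11-04 20:15:54 is 2078-11-05 06:12:54 (crosses midnight).
-7 hours from 2078-11-05 06:12:54 is 2078-11-04 23:12:54 (crosses midnight).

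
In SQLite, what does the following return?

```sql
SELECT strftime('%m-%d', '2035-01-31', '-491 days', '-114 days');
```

06-05

First apply '-491 days', '-114 days': 2035-01-31 → 2033-06-05.
`%m-%d` extracts the month-day: 06-05.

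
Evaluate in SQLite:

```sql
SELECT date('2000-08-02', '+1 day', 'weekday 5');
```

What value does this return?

2000-08-04

Advancing 1 more day within August lands on 2000-08-03.
`weekday 5` advances to the next Friday; 2000-08-03 is a Thursday, so it moves forward to 2000-08-04.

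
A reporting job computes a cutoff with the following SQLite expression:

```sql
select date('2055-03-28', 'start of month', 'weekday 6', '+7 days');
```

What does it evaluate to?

`start of month` rewinds 2055-03-28 to 2055-03-01.
`weekday 6` advances to the next Saturday; 2055-03-01 is a Monday, so it moves forward to 2055-03-06.
Advancing 7 more days within March lands on 2055-03-13.

2055-03-13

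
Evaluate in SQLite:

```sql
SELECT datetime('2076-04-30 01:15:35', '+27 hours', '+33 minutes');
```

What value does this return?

2076-05-01 04:48:35

+27 hours from 2076-04-30 01:15:35 is 2076-05-01 04:15:35 (crosses midnight).
+33 minutes from 2076-05-01 04:15:35 is 2076-05-01 04:48:35.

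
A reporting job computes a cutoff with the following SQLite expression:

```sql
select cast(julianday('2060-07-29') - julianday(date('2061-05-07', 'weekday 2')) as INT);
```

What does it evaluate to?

-285

`weekday 2` advances to the next Tuesday; 2061-05-07 is a Saturday, so it moves forward to 2061-05-10.
2 days remain in July 2060 after the 29th (31 − 29).
Full months from August 2060 through April 2061 contribute their day counts.
Then 10 days into May 2061.
Total: 2 + 31 + 30 + 31 + 30 + 31 + 31 + 28 + 31 + 30 + 10 = 285.
The subtraction is earlier − later, so the result is −285 → -285.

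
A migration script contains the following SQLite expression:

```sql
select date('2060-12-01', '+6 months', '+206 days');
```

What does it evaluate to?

Adding +6 months to 2060-12-01 gives 2061-06-01.
Applying '+206 days' to 2061-06-01: counting 206 days forward gives 2061-12-24.

2061-12-24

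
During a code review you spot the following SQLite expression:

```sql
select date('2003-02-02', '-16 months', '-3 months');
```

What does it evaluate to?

2001-07-02

Adding -16 months to 2003-02-02 gives 2001-10-02.
Adding -3 months to 2001-10-02 gives 2001-07-02.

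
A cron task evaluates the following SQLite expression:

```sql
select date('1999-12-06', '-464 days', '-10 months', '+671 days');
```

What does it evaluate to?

1999-08-31

Applying '-464 days' to 1999-12-06: counting 464 days back gives 1998-08-29.
Adding -10 months to 1998-08-29 gives 1997-10-29.
Applying '+671 days' to 1997-10-29: counting 671 days forward gives 1999-08-31.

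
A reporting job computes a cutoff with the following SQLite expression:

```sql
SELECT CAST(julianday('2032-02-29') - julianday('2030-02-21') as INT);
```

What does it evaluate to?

7 days remain in February 2030 after the 21st (28 − 21).
Full months from March 2030 through January 2032 contribute their day counts.
Then 29 days into February 2032.
Total: 7 + 31 + 30 + 31 + 30 + 31 + 31 + 30 + 31 + 30 + 31 + 31 + 28 + 31 + 30 + 31 + 30 + 31 + 31 + 30 + 31 + 30 + 31 + 31 + 29 = 738.

738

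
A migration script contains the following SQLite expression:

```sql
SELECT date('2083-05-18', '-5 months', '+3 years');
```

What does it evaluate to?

2085-12-18

Adding -5 months to 2083-05-18 gives 2082-12-18.
Adding +3 years to 2082-12-18 gives 2085-12-18.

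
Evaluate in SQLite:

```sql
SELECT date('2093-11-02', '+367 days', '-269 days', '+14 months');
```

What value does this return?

2095-04-08

Applying '+367 days' to 2093-11-02: counting 367 days forward gives 2094-11-04.
Applying '-269 days' to 2094-11-04: counting 269 days back gives 2094-02-08.
Adding +14 months to 2094-02-08 gives 2095-04-08.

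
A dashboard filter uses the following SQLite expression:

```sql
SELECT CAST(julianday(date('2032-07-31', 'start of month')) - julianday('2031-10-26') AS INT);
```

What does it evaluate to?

`start of month` rewinds 2032-07-31 to 2032-07-01.
5 days remain in October 2031 after the 26th (31 − 26).
Full months from November 2031 through June 2032 contribute their day counts.
Then 1 day into July 2032.
Total: 5 + 30 + 31 + 31 + 29 + 31 + 30 + 31 + 30 + 1 = 249.

249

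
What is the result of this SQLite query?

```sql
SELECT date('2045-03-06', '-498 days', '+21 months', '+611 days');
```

Applying '-498 days' to 2045-03-06: counting 498 days back gives 2043-10-25.
Adding +21 months to 2043-10-25 gives 2045-07-25.
Applying '+611 days' to 2045-07-25: counting 611 days forward gives 2047-03-28.

2047-03-28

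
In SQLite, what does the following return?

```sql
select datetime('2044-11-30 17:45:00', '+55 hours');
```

+55 hours from 2044-11-30 17:45:00 is 2044-12-03 00:45:00 (crosses midnight).

2044-12-03 00:45:00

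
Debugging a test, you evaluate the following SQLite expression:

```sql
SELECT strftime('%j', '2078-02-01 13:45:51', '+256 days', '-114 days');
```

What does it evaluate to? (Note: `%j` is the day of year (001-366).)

174

First apply '+256 days', '-114 days': 2078-02-01 13:45:51 → 2078-06-23 13:45:51.
Day-of-year for 2078-06-23: days since 2078-01-01 inclusive = 174, zero-padded to 174.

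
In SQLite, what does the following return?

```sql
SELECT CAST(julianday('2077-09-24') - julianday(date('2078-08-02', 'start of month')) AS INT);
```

-311

`start of month` rewinds 2078-08-02 to 2078-08-01.
6 days remain in September 2077 after the 24th (30 − 24).
Full months from October 2077 through July 2078 contribute their day counts.
Then 1 day into August 2078.
Total: 6 + 31 + 30 + 31 + 31 + 28 + 31 + 30 + 31 + 30 + 31 + 1 = 311.
The subtraction is earlier − later, so the result is −311 → -311.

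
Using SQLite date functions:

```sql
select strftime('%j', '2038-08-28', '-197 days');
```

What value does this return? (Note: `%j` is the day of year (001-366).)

First apply '-197 days': 2038-08-28 → 2038-02-12.
Day-of-year for 2038-02-12: days since 2038-01-01 inclusive = 43, zero-padded to 043.

043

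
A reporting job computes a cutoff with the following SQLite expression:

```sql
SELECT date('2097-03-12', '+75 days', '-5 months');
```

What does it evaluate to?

2096-12-26

Applying '+75 days' to 2097-03-12: counting 75 days forward gives 2097-05-26.
Adding -5 months to 2097-05-26 gives 2096-12-26.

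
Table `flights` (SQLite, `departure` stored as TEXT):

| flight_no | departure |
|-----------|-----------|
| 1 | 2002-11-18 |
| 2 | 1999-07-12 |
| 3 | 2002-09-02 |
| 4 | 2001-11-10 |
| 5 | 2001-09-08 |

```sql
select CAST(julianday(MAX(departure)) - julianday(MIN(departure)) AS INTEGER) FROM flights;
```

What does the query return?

1225

MIN = 1999-07-12, MAX = 2002-11-18.
19 days remain in July 1999 after the 12th (31 − 12).
Full months from August 1999 through October 2002 contribute their day counts.
Then 18 days into November 2002.
Total: 19 + 31 + 30 + 31 + 30 + 31 + 31 + 29 + 31 + 30 + 31 + 30 + 31 + 31 + 30 + 31 + 30 + 31 + 31 + 28 + 31 + 30 + 31 + 30 + 31 + 31 + 30 + 31 + 30 + 31 + 31 + 28 + 31 + 30 + 31 + 30 + 31 + 31 + 30 + 31 + 18 = 1225.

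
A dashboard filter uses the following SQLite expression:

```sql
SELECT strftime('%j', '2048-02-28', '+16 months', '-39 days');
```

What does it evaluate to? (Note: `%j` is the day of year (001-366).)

First apply '+16 months', '-39 days': 2048-02-28 → 2049-05-20.
Day-of-year for 2049-05-20: days since 2049-01-01 inclusive = 140, zero-padded to 140.

140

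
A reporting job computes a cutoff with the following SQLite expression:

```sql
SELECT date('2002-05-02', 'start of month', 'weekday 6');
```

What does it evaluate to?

2002-05-04

`start of month` rewinds 2002-05-02 to 2002-05-01.
`weekday 6` advances to the next Saturday; 2002-05-01 is a Wednesday, so it moves forward to 2002-05-04.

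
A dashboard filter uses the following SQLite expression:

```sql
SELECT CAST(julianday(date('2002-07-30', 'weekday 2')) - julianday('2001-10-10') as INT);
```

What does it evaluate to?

`weekday 2` advances to the next Tuesday; 2002-07-30 is already a Tuesday, so it stays at 2002-07-30.
21 days remain in October 2001 after the 10th (31 − 10).
Full months from November 2001 through June 2002 contribute their day counts.
Then 30 days into July 2002.
Total: 21 + 30 + 31 + 31 + 28 + 31 + 30 + 31 + 30 + 30 = 293.

293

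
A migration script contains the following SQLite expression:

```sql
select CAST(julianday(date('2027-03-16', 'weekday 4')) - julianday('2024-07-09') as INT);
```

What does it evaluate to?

`weekday 4` advances to the next Thursday; 2027-03-16 is a Tuesday, so it moves forward to 2027-03-18.
22 days remain in July 2024 after the 9th (31 − 9).
Full months from August 2024 through February 2027 contribute their day counts.
Then 18 days into March 2027.
Total: 22 + 31 + 30 + 31 + 30 + 31 + 31 + 28 + 31 + 30 + 31 + 30 + 31 + 31 + 30 + 31 + 30 + 31 + 31 + 28 + 31 + 30 + 31 + 30 + 31 + 31 + 30 + 31 + 30 + 31 + 31 + 28 + 18 = 982.

982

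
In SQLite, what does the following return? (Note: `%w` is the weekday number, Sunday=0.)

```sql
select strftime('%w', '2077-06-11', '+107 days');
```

0

First apply '+107 days': 2077-06-11 → 2077-09-26.
2077-09-26 is a Sunday; with Sunday=0 that is 0.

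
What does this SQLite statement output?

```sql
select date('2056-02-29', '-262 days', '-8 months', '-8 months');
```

Applying '-262 days' to 2056-02-29: counting 262 days back gives 2055-06-12.
Adding -8 months to 2055-06-12 gives 2054-10-12.
Adding -8 months to 2054-10-12 gives 2054-02-12.

2054-02-12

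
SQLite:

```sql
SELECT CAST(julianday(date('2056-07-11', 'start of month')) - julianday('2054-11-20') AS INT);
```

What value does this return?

589

`start of month` rewinds 2056-07-11 to 2056-07-01.
10 days remain in November 2054 after the 20th (30 − 20).
Full months from December 2054 through June 2056 contribute their day counts.
Then 1 day into July 2056.
Total: 10 + 31 + 31 + 28 + 31 + 30 + 31 + 30 + 31 + 31 + 30 + 31 + 30 + 31 + 31 + 29 + 31 + 30 + 31 + 30 + 1 = 589.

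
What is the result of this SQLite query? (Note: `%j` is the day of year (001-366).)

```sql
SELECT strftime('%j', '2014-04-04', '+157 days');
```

First apply '+157 days': 2014-04-04 → 2014-09-08.
Day-of-year for 2014-09-08: days since 2014-01-01 inclusive = 251, zero-padded to 251.

251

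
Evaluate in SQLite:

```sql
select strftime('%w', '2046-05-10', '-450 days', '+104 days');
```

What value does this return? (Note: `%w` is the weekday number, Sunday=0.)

First apply '-450 days', '+104 days': 2046-05-10 → 2045-05-29.
2045-05-29 is a Monday; with Sunday=0 that is 1.

1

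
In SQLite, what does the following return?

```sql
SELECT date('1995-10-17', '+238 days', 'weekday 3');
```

1996-06-12

Applying '+238 days' to 1995-10-17: counting 238 days forward gives 1996-06-11.
`weekday 3` advances to the next Wednesday; 1996-06-11 is a Tuesday, so it moves forward to 1996-06-12.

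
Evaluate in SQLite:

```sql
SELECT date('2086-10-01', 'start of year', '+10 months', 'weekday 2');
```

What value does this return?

2086-11-05

`start of year` rewinds 2086-10-01 to 2086-01-01.
Adding +10 months to 2086-01-01 gives 2086-11-01.
`weekday 2` advances to the next Tuesday; 2086-11-01 is a Friday, so it moves forward to 2086-11-05.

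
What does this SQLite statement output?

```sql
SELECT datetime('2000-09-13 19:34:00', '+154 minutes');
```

154 minutes = 2h 34m; +154 minutes from 2000-09-13 19:34:00 is 2000-09-13 22:08:00.

2000-09-13 22:08:00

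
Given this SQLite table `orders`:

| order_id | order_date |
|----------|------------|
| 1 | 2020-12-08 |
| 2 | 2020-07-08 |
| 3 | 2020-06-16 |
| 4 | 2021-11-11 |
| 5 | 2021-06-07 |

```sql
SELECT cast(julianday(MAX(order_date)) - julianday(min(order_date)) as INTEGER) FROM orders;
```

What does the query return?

513

MIN = 2020-06-16, MAX = 2021-11-11.
14 days remain in June 2020 after the 16th (30 − 16).
Full months from July 2020 through October 2021 contribute their day counts.
Then 11 days into November 2021.
Total: 14 + 31 + 31 + 30 + 31 + 30 + 31 + 31 + 28 + 31 + 30 + 31 + 30 + 31 + 31 + 30 + 31 + 11 = 513.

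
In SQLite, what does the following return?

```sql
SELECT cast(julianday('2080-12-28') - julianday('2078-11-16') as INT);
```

14 days remain in November 2078 after the 16th (30 − 16).
Full months from December 2078 through November 2080 contribute their day counts.
Then 28 days into December 2080.
Total: 14 + 31 + 31 + 28 + 31 + 30 + 31 + 30 + 31 + 31 + 30 + 31 + 30 + 31 + 31 + 29 + 31 + 30 + 31 + 30 + 31 + 31 + 30 + 31 + 30 + 28 = 773.

773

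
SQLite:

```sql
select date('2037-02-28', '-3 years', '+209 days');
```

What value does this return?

Adding -3 years to 2037-02-28 gives 2034-02-28.
Applying '+209 days' to 2034-02-28: counting 209 days forward gives 2034-09-25.

2034-09-25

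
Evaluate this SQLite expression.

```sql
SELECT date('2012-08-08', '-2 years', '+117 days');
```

Adding -2 years to 2012-08-08 gives 2010-08-08.
Applying '+117 days' to 2010-08-08: counting 117 days forward gives 2010-12-03.

2010-12-03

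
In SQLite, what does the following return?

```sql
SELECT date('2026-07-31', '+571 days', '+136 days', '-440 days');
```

2027-04-24

Applying '+571 days' to 2026-07-31: counting 571 days forward gives 2028-02-22.
Applying '+136 days' to 2028-02-22: counting 136 days forward gives 2028-07-07.
Applying '-440 days' to 2028-07-07: counting 440 days back gives 2027-04-24.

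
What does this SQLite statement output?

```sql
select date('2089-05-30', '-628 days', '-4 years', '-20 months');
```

Applying '-628 days' to 2089-05-30: counting 628 days back gives 2087-09-10.
Adding -4 years to 2087-09-10 gives 2083-09-10.
Adding -20 months to 2083-09-10 gives 2082-01-10.

2082-01-10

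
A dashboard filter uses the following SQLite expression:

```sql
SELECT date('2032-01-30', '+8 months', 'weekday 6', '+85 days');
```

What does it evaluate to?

Adding +8 months to 2032-01-30 gives 2032-09-30.
`weekday 6` advances to the next Saturday; 2032-09-30 is a Thursday, so it moves forward to 2032-10-02.
Applying '+85 days' to 2032-10-02: counting 85 days forward gives 2032-12-26.

2032-12-26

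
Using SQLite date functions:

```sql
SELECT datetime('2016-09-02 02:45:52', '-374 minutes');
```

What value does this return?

2016-09-01 20:31:52

374 minutes = 6h 14m; -374 minutes from 2016-09-02 02:45:52 is 2016-09-01 20:31:52 (crosses midnight).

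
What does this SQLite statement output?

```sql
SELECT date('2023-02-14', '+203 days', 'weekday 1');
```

2023-09-11

Applying '+203 days' to 2023-02-14: counting 203 days forward gives 2023-09-05.
`weekday 1` advances to the next Monday; 2023-09-05 is a Tuesday, so it moves forward to 2023-09-11.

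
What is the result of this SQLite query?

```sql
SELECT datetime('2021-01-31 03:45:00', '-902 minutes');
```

2021-01-30 12:43:00

902 minutes = 15h 2m; -902 minutes from 2021-01-31 03:45:00 is 2021-01-30 12:43:00 (crosses midnight).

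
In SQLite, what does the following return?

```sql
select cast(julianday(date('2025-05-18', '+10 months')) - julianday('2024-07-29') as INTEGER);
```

597

Adding +10 months to 2025-05-18 gives 2026-03-18.
2 days remain in July 2024 after the 29th (31 − 29).
Full months from August 2024 through February 2026 contribute their day counts.
Then 18 days into March 2026.
Total: 2 + 31 + 30 + 31 + 30 + 31 + 31 + 28 + 31 + 30 + 31 + 30 + 31 + 31 + 30 + 31 + 30 + 31 + 31 + 28 + 18 = 597.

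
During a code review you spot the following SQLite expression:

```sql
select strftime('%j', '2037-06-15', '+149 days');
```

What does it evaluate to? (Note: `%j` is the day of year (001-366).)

315

First apply '+149 days': 2037-06-15 → 2037-11-11.
Day-of-year for 2037-11-11: days since 2037-01-01 inclusive = 315, zero-padded to 315.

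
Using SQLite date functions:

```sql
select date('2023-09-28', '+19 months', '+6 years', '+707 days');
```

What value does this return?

2033-04-04

Adding +19 months to 2023-09-28 gives 2025-04-28.
Adding +6 years to 2025-04-28 gives 2031-04-28.
Applying '+707 days' to 2031-04-28: counting 707 days forward gives 2033-04-04.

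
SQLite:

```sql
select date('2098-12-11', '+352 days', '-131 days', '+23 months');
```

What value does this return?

2101-06-20

Applying '+352 days' to 2098-12-11: counting 352 days forward gives 2099-11-28.
Applying '-131 days' to 2099-11-28: counting 131 days back gives 2099-07-20.
Adding +23 months to 2099-07-20 gives 2101-06-20.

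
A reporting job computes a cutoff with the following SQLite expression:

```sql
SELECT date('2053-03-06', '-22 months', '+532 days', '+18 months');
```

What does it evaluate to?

Adding -22 months to 2053-03-06 gives 2051-05-06.
Applying '+532 days' to 2051-05-06: counting 532 days forward gives 2052-10-19.
Adding +18 months to 2052-10-19 gives 2054-04-19.

2054-04-19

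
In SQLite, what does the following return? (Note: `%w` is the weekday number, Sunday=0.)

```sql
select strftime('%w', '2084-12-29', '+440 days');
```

4

First apply '+440 days': 2084-12-29 → 2086-03-14.
2086-03-14 is a Thursday; with Sunday=0 that is 4.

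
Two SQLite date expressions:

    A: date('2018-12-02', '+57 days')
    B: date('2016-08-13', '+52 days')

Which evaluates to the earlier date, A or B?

A = 2019-01-28.
B = 2016-10-04.
B is earlier.

B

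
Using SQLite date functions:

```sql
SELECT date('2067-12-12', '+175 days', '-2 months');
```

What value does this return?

Applying '+175 days' to 2067-12-12: counting 175 days forward gives 2068-06-04.
Adding -2 months to 2068-06-04 gives 2068-04-04.

2068-04-04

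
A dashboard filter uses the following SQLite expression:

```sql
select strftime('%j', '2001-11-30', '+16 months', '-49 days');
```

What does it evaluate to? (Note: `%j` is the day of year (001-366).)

First apply '+16 months', '-49 days': 2001-11-30 → 2003-02-09.
Day-of-year for 2003-02-09: days since 2003-01-01 inclusive = 40, zero-padded to 040.

040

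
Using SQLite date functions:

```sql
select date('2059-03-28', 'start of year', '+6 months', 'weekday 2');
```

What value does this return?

2059-07-01

`start of year` rewinds 2059-03-28 to 2059-01-01.
Adding +6 months to 2059-01-01 gives 2059-07-01.
`weekday 2` advances to the next Tuesday; 2059-07-01 is already a Tuesday, so it stays at 2059-07-01.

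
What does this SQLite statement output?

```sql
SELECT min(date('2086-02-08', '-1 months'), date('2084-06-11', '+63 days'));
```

date('2086-02-08', '-1 months') → 2086-01-08.
date('2084-06-11', '+63 days') → 2084-08-13.
Earlier of the two is 2084-08-13.

2084-08-13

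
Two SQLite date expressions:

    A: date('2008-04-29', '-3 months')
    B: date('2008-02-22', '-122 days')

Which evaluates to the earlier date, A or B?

B

A = 2008-01-29.
B = 2007-10-23.
B is earlier.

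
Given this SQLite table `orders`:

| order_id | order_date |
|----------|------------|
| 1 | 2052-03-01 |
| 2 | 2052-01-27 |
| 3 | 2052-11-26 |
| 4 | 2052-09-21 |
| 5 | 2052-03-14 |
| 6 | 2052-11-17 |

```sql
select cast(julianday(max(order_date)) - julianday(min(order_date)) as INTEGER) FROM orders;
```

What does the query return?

304

MIN = 2052-01-27, MAX = 2052-11-26.
4 days remain in January 2052 after the 27th (31 − 27).
Full months from February 2052 through October 2052 contribute their day counts.
Then 26 days into November 2052.
Total: 4 + 29 + 31 + 30 + 31 + 30 + 31 + 31 + 30 + 31 + 26 = 304.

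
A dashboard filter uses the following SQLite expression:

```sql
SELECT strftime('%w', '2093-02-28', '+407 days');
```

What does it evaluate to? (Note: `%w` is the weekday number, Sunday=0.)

First apply '+407 days': 2093-02-28 → 2094-04-11.
2094-04-11 is a Sunday; with Sunday=0 that is 0.

0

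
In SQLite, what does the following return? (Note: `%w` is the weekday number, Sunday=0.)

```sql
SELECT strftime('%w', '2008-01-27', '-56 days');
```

First apply '-56 days': 2008-01-27 → 2007-12-02.
2007-12-02 is a Sunday; with Sunday=0 that is 0.

0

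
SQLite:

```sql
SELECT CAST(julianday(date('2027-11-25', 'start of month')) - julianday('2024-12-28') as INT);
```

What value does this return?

`start of month` rewinds 2027-11-25 to 2027-11-01.
3 days remain in December 2024 after the 28th (31 − 28).
Full months from January 2025 through October 2027 contribute their day counts.
Then 1 day into November 2027.
Total: 3 + 31 + 28 + 31 + 30 + 31 + 30 + 31 + 31 + 30 + 31 + 30 + 31 + 31 + 28 + 31 + 30 + 31 + 30 + 31 + 31 + 30 + 31 + 30 + 31 + 31 + 28 + 31 + 30 + 31 + 30 + 31 + 31 + 30 + 31 + 1 = 1038.

1038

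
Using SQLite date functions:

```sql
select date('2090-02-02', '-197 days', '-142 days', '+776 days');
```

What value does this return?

2091-04-15

Applying '-197 days' to 2090-02-02: counting 197 days back gives 2089-07-20.
Applying '-142 days' to 2089-07-20: counting 142 days back gives 2089-02-28.
Applying '+776 days' to 2089-02-28: counting 776 days forward gives 2091-04-15.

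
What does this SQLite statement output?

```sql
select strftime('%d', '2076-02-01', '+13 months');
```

First apply '+13 months': 2076-02-01 → 2077-03-01.
`%d` extracts the 2-digit day of month: 01.

01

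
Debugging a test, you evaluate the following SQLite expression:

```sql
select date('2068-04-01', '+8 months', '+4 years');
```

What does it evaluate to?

Adding +8 months to 2068-04-01 gives 2068-12-01.
Adding +4 years to 2068-12-01 gives 2072-12-01.

2072-12-01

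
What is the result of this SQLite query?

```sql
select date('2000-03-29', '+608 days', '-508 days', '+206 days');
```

Applying '+608 days' to 2000-03-29: counting 608 days forward gives 2001-11-27.
Applying '-508 days' to 2001-11-27: counting 508 days back gives 2000-07-07.
Applying '+206 days' to 2000-07-07: counting 206 days forward gives 2001-01-29.

2001-01-29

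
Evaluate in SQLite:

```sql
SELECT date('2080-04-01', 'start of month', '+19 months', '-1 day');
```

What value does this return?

`start of month` rewinds 2080-04-01 to 2080-04-01.
Adding +19 months to 2080-04-01 gives 2081-11-01.
Going back 1 day from 2081-11-01 reaches 2081-10-31 (last day of October, 31 days).

2081-10-31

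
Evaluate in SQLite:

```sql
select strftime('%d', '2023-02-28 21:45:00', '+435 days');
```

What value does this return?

First apply '+435 days': 2023-02-28 21:45:00 → 2024-05-08 21:45:00.
`%d` extracts the 2-digit day of month: 08.

08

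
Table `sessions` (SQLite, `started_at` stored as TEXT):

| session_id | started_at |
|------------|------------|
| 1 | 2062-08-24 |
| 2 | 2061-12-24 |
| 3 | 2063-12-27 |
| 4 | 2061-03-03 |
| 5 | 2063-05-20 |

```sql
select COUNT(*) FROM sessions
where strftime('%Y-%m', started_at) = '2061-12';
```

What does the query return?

1

Rows with year-month 2061-12: 2061-12-24 → 1.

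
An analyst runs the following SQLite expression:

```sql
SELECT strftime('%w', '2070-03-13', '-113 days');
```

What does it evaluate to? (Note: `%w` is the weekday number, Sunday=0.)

3

First apply '-113 days': 2070-03-13 → 2069-11-20.
2069-11-20 is a Wednesday; with Sunday=0 that is 3.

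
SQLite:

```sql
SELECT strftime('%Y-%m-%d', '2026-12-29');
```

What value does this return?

2026-12-29

`%Y-%m-%d` extracts the ISO date: 2026-12-29.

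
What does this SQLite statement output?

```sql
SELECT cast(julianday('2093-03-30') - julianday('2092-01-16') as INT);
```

15 days remain in January 2092 after the 16th (31 − 16).
Full months from February 2092 through February 2093 contribute their day counts.
Then 30 days into March 2093.
Total: 15 + 29 + 31 + 30 + 31 + 30 + 31 + 31 + 30 + 31 + 30 + 31 + 31 + 28 + 30 = 439.

439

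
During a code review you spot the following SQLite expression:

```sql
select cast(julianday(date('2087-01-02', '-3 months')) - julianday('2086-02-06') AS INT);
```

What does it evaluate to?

238

Adding -3 months to 2087-01-02 gives 2086-10-02.
22 days remain in February 2086 after the 6th (28 − 6).
Full months from March 2086 through September 2086 contribute their day counts.
Then 2 days into October 2086.
Total: 22 + 31 + 30 + 31 + 30 + 31 + 31 + 30 + 2 = 238.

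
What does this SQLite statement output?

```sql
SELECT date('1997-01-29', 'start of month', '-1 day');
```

`start of month` rewinds 1997-01-29 to 1997-01-01.
Going back 1 day from 1997-01-01 reaches 1996-12-31 (last day of December, 31 days).

1996-12-31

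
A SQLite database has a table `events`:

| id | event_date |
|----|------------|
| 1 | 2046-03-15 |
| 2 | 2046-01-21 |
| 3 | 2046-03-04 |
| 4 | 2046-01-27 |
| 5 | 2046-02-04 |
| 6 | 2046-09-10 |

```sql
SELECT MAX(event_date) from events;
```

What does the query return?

MAX over {2046-01-21, 2046-01-27, 2046-02-04, 2046-03-04, 2046-03-15, 2046-09-10}.

2046-09-10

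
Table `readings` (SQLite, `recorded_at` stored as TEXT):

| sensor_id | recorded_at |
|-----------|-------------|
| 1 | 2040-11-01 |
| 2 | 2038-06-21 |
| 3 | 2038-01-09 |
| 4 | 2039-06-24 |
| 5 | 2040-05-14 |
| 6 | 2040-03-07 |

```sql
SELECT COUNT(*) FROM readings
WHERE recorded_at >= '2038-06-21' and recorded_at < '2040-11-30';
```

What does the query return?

5

Rows in [2038-06-21, 2040-11-30): 2040-11-01, 2038-06-21, 2039-06-24, 2040-05-14, 2040-03-07 → 5 rows.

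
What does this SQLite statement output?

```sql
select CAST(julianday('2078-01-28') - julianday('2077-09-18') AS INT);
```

12 days remain in September 2077 after the 18th (30 − 18).
October 2077: 31 days.
November 2077: 30 days.
December 2077: 31 days.
Then 28 days into January 2078.
Total: 12 + 31 + 30 + 31 + 28 = 132.

132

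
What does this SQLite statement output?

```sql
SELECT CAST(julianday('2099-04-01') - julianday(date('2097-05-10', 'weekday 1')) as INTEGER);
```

`weekday 1` advances to the next Monday; 2097-05-10 is a Friday, so it moves forward to 2097-05-13.
18 days remain in May 2097 after the 13th (31 − 13).
Full months from June 2097 through March 2099 contribute their day counts.
Then 1 day into April 2099.
Total: 18 + 30 + 31 + 31 + 30 + 31 + 30 + 31 + 31 + 28 + 31 + 30 + 31 + 30 + 31 + 31 + 30 + 31 + 30 + 31 + 31 + 28 + 31 + 1 = 688.

688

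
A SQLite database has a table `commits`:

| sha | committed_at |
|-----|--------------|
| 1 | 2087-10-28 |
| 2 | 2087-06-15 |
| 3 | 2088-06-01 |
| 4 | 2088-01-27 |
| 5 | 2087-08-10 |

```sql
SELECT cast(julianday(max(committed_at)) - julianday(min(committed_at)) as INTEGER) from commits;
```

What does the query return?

MIN = 2087-06-15, MAX = 2088-06-01.
15 days remain in June 2087 after the 15th (30 − 15).
Full months from July 2087 through May 2088 contribute their day counts.
Then 1 day into June 2088.
Total: 15 + 31 + 31 + 30 + 31 + 30 + 31 + 31 + 29 + 31 + 30 + 31 + 1 = 352.

352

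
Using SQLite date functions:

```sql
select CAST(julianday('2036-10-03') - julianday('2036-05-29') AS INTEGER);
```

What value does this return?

2 days remain in May 2036 after the 29th (31 − 29).
June 2036: 30 days.
July 2036: 31 days.
August 2036: 31 days.
September 2036: 30 days.
Then 3 days into October 2036.
Total: 2 + 30 + 31 + 31 + 30 + 3 = 127.

127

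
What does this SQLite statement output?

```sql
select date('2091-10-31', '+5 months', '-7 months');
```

Adding +5 months to 2091-10-31 gives 2092-03-31.
Adding -7 months to 2092-03-31 gives 2091-08-31.

2091-08-31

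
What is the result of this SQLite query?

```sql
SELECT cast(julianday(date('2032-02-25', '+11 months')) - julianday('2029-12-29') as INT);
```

1123

Adding +11 months to 2032-02-25 gives 2033-01-25.
2 days remain in December 2029 after the 29th (31 − 29).
Full months from January 2030 through December 2032 contribute their day counts.
Then 25 days into January 2033.
Total: 2 + 31 + 28 + 31 + 30 + 31 + 30 + 31 + 31 + 30 + 31 + 30 + 31 + 31 + 28 + 31 + 30 + 31 + 30 + 31 + 31 + 30 + 31 + 30 + 31 + 31 + 29 + 31 + 30 + 31 + 30 + 31 + 31 + 30 + 31 + 30 + 31 + 25 = 1123.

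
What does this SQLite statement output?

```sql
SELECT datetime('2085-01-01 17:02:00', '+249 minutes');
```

2085-01-01 21:11:00

249 minutes = 4h 9m; +249 minutes from 2085-01-01 17:02:00 is 2085-01-01 21:11:00.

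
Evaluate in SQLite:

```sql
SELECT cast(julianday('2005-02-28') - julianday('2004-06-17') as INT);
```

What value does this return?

13 days remain in June 2004 after the 17th (30 − 17).
Full months from July 2004 through January 2005 contribute their day counts.
Then 28 days into February 2005.
Total: 13 + 31 + 31 + 30 + 31 + 30 + 31 + 31 + 28 = 256.

256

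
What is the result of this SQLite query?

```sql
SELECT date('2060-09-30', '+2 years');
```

2062-09-30

Adding +2 years to 2060-09-30 gives 2062-09-30.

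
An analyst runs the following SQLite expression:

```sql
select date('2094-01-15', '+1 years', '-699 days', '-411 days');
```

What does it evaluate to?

Adding +1 year to 2094-01-15 gives 2095-01-15.
Applying '-699 days' to 2095-01-15: counting 699 days back gives 2093-02-15.
Applying '-411 days' to 2093-02-15: counting 411 days back gives 2092-01-01.

2092-01-01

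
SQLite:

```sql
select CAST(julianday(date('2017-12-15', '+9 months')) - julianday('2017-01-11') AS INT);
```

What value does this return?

612

Adding +9 months to 2017-12-15 gives 2018-09-15.
20 days remain in January 2017 after the 11th (31 − 11).
Full months from February 2017 through August 2018 contribute their day counts.
Then 15 days into September 2018.
Total: 20 + 28 + 31 + 30 + 31 + 30 + 31 + 31 + 30 + 31 + 30 + 31 + 31 + 28 + 31 + 30 + 31 + 30 + 31 + 31 + 15 = 612.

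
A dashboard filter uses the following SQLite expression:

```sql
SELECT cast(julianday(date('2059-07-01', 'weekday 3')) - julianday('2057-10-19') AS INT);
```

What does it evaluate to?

621

`weekday 3` advances to the next Wednesday; 2059-07-01 is a Tuesday, so it moves forward to 2059-07-02.
12 days remain in October 2057 after the 19th (31 − 19).
Full months from November 2057 through June 2059 contribute their day counts.
Then 2 days into July 2059.
Total: 12 + 30 + 31 + 31 + 28 + 31 + 30 + 31 + 30 + 31 + 31 + 30 + 31 + 30 + 31 + 31 + 28 + 31 + 30 + 31 + 30 + 2 = 621.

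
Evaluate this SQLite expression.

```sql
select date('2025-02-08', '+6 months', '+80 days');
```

Adding +6 months to 2025-02-08 gives 2025-08-08.
Applying '+80 days' to 2025-08-08: counting 80 days forward gives 2025-10-27.

2025-10-27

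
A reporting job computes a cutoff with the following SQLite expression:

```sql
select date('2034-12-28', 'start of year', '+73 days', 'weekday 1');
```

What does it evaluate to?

`start of year` rewinds 2034-12-28 to 2034-01-01.
Applying '+73 days' to 2034-01-01: counting 73 days forward gives 2034-03-15.
`weekday 1` advances to the next Monday; 2034-03-15 is a Wednesday, so it moves forward to 2034-03-20.

2034-03-20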